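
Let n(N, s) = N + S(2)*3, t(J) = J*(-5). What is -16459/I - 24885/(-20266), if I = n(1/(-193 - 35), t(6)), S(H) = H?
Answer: -76017227637/27703622 ≈ -2743.9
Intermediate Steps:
t(J) = -5*J
n(N, s) = 6 + N (n(N, s) = N + 2*3 = N + 6 = 6 + N)
I = 1367/228 (I = 6 + 1/(-193 - 35) = 6 + 1/(-228) = 6 - 1/228 = 1367/228 ≈ 5.9956)
-16459/I - 24885/(-20266) = -16459/1367/228 - 24885/(-20266) = -16459*228/1367 - 24885*(-1/20266) = -3752652/1367 + 24885/20266 = -76017227637/27703622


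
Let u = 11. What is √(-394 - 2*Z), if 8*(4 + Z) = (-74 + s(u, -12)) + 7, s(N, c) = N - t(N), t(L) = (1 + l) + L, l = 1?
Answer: 5*I*√59/2 ≈ 19.203*I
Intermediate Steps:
t(L) = 2 + L (t(L) = (1 + 1) + L = 2 + L)
s(N, c) = -2 (s(N, c) = N - (2 + N) = N + (-2 - N) = -2)
Z = -101/8 (Z = -4 + ((-74 - 2) + 7)/8 = -4 + (-76 + 7)/8 = -4 + (⅛)*(-69) = -4 - 69/8 = -101/8 ≈ -12.625)
√(-394 - 2*Z) = √(-394 - 2*(-101/8)) = √(-394 + 101/4) = √(-1475/4) = 5*I*√59/2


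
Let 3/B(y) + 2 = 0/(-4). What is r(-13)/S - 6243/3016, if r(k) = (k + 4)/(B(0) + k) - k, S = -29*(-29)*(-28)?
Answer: -36762811/17755192 ≈ -2.0705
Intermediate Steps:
B(y) = -3/2 (B(y) = 3/(-2 + 0/(-4)) = 3/(-2 + 0*(-1/4)) = 3/(-2 + 0) = 3/(-2) = 3*(-1/2) = -3/2)
S = -23548 (S = 841*(-28) = -23548)
r(k) = -k + (4 + k)/(-3/2 + k) (r(k) = (k + 4)/(-3/2 + k) - k = (4 + k)/(-3/2 + k) - k = -k + (4 + k)/(-3/2 + k))
r(-13)/S - 6243/3016 = ((8 - 2*(-13)**2 + 5*(-13))/(-3 + 2*(-13)))/(-23548) - 6243/3016 = ((8 - 2*169 - 65)/(-3 - 26))*(-1/23548) - 6243*1/3016 = ((8 - 338 - 65)/(-29))*(-1/23548) - 6243/3016 = -1/29*(-395)*(-1/23548) - 6243/3016 = (395/29)*(-1/23548) - 6243/3016 = -395/682892 - 6243/3016 = -36762811/17755192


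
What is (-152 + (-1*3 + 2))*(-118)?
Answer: 18054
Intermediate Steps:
(-152 + (-1*3 + 2))*(-118) = (-152 + (-3 + 2))*(-118) = (-152 - 1)*(-118) = -153*(-118) = 18054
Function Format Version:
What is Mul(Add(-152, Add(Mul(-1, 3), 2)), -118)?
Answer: 18054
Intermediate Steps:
Mul(Add(-152, Add(Mul(-1, 3), 2)), -118) = Mul(Add(-152, Add(-3, 2)), -118) = Mul(Add(-152, -1), -118) = Mul(-153, -118) = 18054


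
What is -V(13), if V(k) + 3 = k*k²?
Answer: -2194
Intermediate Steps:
V(k) = -3 + k³ (V(k) = -3 + k*k² = -3 + k³)
-V(13) = -(-3 + 13³) = -(-3 + 2197) = -1*2194 = -2194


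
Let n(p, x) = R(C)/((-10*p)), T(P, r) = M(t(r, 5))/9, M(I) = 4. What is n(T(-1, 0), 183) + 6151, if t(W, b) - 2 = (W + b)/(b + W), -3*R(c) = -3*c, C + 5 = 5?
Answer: 6151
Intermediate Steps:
C = 0 (C = -5 + 5 = 0)
R(c) = c (R(c) = -(-1)*c = c)
t(W, b) = 3 (t(W, b) = 2 + (W + b)/(b + W) = 2 + (W + b)/(W + b) = 2 + 1 = 3)
T(P, r) = 4/9
n(p, x) = 0 (n(p, x) = 0/((-10*p)) = 0*(-1/(10*p)) = 0)
n(T(-1, 0), 183) + 6151 = 0 + 6151 = 6151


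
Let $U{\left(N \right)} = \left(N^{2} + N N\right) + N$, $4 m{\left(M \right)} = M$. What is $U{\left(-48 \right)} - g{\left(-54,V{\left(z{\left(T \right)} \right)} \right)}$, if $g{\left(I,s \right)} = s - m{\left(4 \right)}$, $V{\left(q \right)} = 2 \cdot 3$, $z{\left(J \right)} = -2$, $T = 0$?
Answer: $4555$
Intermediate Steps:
$m{\left(M \right)} = \frac{M}{4}$
$V{\left(q \right)} = 6$
$g{\left(I,s \right)} = -1 + s$ ($g{\left(I,s \right)} = s - \frac{1}{4} \cdot 4 = s - 1 = -1 + s$)
$U{\left(N \right)} = N + 2 N^{2}$ ($U{\left(N \right)} = \left(N^{2} + N^{2}\right) + N = 2 N^{2} + N = N + 2 N^{2}$)
$U{\left(-48 \right)} - g{\left(-54,V{\left(z{\left(T \right)} \right)} \right)} = - 48 \left(1 + 2 \left(-48\right)\right) - \left(-1 + 6\right) = - 48 \left(1 - 96\right) - 5 = \left(-48\right) \left(-95\right) - 5 = 4560 - 5 = 4555$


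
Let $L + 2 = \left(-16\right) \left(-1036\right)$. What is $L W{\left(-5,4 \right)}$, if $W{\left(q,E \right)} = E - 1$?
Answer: $49722$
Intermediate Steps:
$W{\left(q,E \right)} = -1 + E$
$L = 16574$ ($L = -2 - -16576 = -2 + 16576 = 16574$)
$L W{\left(-5,4 \right)} = 16574 \left(-1 + 4\right) = 16574 \cdot 3 = 49722$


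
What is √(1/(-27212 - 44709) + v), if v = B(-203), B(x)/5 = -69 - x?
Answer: √3465662189549/71921 ≈ 25.884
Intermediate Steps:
B(x) = -345 - 5*x (B(x) = 5*(-69 - x) = -345 - 5*x)
v = 670 (v = -345 - 5*(-203) = -345 + 1015 = 670)
√(1/(-27212 - 44709) + v) = √(1/(-27212 - 44709) + 670) = √(1/(-71921) + 670) = √(-1/71921 + 670) = √(48187069/71921) = √3465662189549/71921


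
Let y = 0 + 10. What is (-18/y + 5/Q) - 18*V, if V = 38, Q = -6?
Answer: -20599/30 ≈ -686.63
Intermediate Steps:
y = 10
(-18/y + 5/Q) - 18*V = (-18/10 + 5/(-6)) - 18*38 = (-18*⅒ + 5*(-⅙)) - 684 = (-9/5 - ⅚) - 684 = -79/30 - 684 = -20599/30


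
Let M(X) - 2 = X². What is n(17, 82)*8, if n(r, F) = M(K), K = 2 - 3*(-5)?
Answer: 2328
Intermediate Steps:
K = 17 (K = 2 + 15 = 17)
M(X) = 2 + X²
n(r, F) = 291 (n(r, F) = 2 + 17² = 2 + 289 = 291)
n(17, 82)*8 = 291*8 = 2328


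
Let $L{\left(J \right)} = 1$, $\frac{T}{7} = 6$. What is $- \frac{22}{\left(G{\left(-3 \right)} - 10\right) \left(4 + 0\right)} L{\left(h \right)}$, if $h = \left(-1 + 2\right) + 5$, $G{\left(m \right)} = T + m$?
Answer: $- \frac{11}{58} \approx -0.18966$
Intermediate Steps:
$T = 42$ ($T = 7 \cdot 6 = 42$)
$G{\left(m \right)} = 42 + m$
$h = 6$ ($h = 1 + 5 = 6$)
$- \frac{22}{\left(G{\left(-3 \right)} - 10\right) \left(4 + 0\right)} L{\left(h \right)} = - \frac{22}{\left(\left(42 - 3\right) - 10\right) \left(4 + 0\right)} 1 = - \frac{22}{\left(39 - 10\right) 4} \cdot 1 = - \frac{22}{29 \cdot 4} \cdot 1 = - \frac{22}{116} \cdot 1 = \left(-22\right) \frac{1}{116} \cdot 1 = \left(- \frac{11}{58}\right) 1 = - \frac{11}{58}$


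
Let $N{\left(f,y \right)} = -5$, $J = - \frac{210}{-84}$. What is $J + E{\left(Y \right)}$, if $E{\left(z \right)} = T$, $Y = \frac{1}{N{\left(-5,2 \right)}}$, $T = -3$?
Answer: $- \frac{1}{2} \approx -0.5$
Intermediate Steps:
$J = \frac{5}{2}$ ($J = \left(-210\right) \left(- \frac{1}{84}\right) = \frac{5}{2} \approx 2.5$)
$Y = - \frac{1}{5}$ ($Y = \frac{1}{-5} = - \frac{1}{5} \approx -0.2$)
$E{\left(z \right)} = -3$
$J + E{\left(Y \right)} = \frac{5}{2} - 3 = - \frac{1}{2}$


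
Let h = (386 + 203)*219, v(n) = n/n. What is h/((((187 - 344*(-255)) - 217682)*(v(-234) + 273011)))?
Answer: -42997/11810044100 ≈ -3.6407e-6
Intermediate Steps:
v(n) = 1
h = 128991 (h = 589*219 = 128991)
h/((((187 - 344*(-255)) - 217682)*(v(-234) + 273011))) = 128991/((((187 - 344*(-255)) - 217682)*(1 + 273011))) = 128991/((((187 + 87720) - 217682)*273012)) = 128991/(((87907 - 217682)*273012)) = 128991/((-129775*273012)) = 128991/(-35430132300) = 128991*(-1/35430132300) = -42997/11810044100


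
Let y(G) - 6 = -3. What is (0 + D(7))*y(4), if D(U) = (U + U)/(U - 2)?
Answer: 42/5 ≈ 8.4000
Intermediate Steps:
D(U) = 2*U/(-2 + U) (D(U) = (2*U)/(-2 + U) = 2*U/(-2 + U))
y(G) = 3 (y(G) = 6 - 3 = 3)
(0 + D(7))*y(4) = (0 + 2*7/(-2 + 7))*3 = (0 + 2*7/5)*3 = (0 + 2*7*(1/5))*3 = (0 + 14/5)*3 = (14/5)*3 = 42/5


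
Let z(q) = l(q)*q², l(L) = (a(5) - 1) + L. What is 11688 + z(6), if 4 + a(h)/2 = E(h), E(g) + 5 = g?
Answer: 11580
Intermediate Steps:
E(g) = -5 + g
a(h) = -18 + 2*h (a(h) = -8 + 2*(-5 + h) = -8 + (-10 + 2*h) = -18 + 2*h)
l(L) = -9 + L (l(L) = ((-18 + 2*5) - 1) + L = ((-18 + 10) - 1) + L = (-8 - 1) + L = -9 + L)
z(q) = q²*(-9 + q) (z(q) = (-9 + q)*q² = q²*(-9 + q))
11688 + z(6) = 11688 + 6²*(-9 + 6) = 11688 + 36*(-3) = 11688 - 108 = 11580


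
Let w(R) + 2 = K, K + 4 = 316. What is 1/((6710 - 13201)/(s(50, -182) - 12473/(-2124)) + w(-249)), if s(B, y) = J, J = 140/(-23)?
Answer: 10481/320347442 ≈ 3.2718e-5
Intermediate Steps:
J = -140/23 (J = 140*(-1/23) = -140/23 ≈ -6.0870)
s(B, y) = -140/23
K = 312 (K = -4 + 316 = 312)
w(R) = 310 (w(R) = -2 + 312 = 310)
1/((6710 - 13201)/(s(50, -182) - 12473/(-2124)) + w(-249)) = 1/((6710 - 13201)/(-140/23 - 12473/(-2124)) + 310) = 1/(-6491/(-140/23 - 12473*(-1/2124)) + 310) = 1/(-6491/(-140/23 + 12473/2124) + 310) = 1/(-6491/(-10481/48852) + 310) = 1/(-6491*(-48852/10481) + 310) = 1/(317098332/10481 + 310) = 1/(320347442/10481) = 10481/320347442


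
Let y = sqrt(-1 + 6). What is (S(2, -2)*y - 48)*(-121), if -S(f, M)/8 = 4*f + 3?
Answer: 5808 + 10648*sqrt(5) ≈ 29618.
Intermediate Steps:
y = sqrt(5) ≈ 2.2361
S(f, M) = -24 - 32*f (S(f, M) = -8*(4*f + 3) = -8*(3 + 4*f) = -24 - 32*f)
(S(2, -2)*y - 48)*(-121) = ((-24 - 32*2)*sqrt(5) - 48)*(-121) = ((-24 - 64)*sqrt(5) - 48)*(-121) = (-88*sqrt(5) - 48)*(-121) = (-48 - 88*sqrt(5))*(-121) = 5808 + 10648*sqrt(5)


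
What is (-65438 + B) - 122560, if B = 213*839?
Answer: -9291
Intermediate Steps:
B = 178707
(-65438 + B) - 122560 = (-65438 + 178707) - 122560 = 113269 - 122560 = -9291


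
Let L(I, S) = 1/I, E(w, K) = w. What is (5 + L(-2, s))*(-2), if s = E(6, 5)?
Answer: -9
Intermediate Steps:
s = 6
(5 + L(-2, s))*(-2) = (5 + 1/(-2))*(-2) = (5 - ½)*(-2) = (9/2)*(-2) = -9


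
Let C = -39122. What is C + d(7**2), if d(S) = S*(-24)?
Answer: -40298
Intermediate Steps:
d(S) = -24*S
C + d(7**2) = -39122 - 24*7**2 = -39122 - 24*49 = -39122 - 1176 = -40298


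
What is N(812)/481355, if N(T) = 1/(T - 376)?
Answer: 1/209870780 ≈ 4.7648e-9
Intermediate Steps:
N(T) = 1/(-376 + T)
N(812)/481355 = 1/((-376 + 812)*481355) = (1/481355)/436 = (1/436)*(1/481355) = 1/209870780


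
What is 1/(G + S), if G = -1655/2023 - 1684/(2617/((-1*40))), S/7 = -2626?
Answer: -5294191/97185880817 ≈ -5.4475e-5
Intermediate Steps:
S = -18382 (S = 7*(-2626) = -18382)
G = 131938145/5294191 (G = -1655*1/2023 - 1684/(2617/(-40)) = -1655/2023 - 1684/(2617*(-1/40)) = -1655/2023 - 1684/(-2617/40) = -1655/2023 - 1684*(-40/2617) = -1655/2023 + 67360/2617 = 131938145/5294191 ≈ 24.921)
1/(G + S) = 1/(131938145/5294191 - 18382) = 1/(-97185880817/5294191) = -5294191/97185880817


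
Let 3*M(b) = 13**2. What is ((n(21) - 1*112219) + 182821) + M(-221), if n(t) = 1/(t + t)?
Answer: 989217/14 ≈ 70658.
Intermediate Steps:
n(t) = 1/(2*t)
M(b) = 169/3 (M(b) = (1/3)*13**2 = (1/3)*169 = 169/3)
((n(21) - 1*112219) + 182821) + M(-221) = (((1/2)/21 - 1*112219) + 182821) + 169/3 = (((1/2)*(1/21) - 112219) + 182821) + 169/3 = ((1/42 - 112219) + 182821) + 169/3 = (-4713197/42 + 182821) + 169/3 = 2965285/42 + 169/3 = 989217/14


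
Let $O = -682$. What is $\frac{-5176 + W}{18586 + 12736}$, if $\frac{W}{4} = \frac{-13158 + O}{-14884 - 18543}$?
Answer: $- \frac{86481396}{523500247} \approx -0.1652$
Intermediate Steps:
$W = \frac{55360}{33427}$ ($W = 4 \frac{-13158 - 682}{-14884 - 18543} = 4 \left(- \frac{13840}{-33427}\right) = 4 \left(\left(-13840\right) \left(- \frac{1}{33427}\right)\right) = 4 \cdot \frac{13840}{33427} = \frac{55360}{33427} \approx 1.6561$)
$\frac{-5176 + W}{18586 + 12736} = \frac{-5176 + \frac{55360}{33427}}{18586 + 12736} = - \frac{172962792}{33427 \cdot 31322} = \left(- \frac{172962792}{33427}\right) \frac{1}{31322} = - \frac{86481396}{523500247}$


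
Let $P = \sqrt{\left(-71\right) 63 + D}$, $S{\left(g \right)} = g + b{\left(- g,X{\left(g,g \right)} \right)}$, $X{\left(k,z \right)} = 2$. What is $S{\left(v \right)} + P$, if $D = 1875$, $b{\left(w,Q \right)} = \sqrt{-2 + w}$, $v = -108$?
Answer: $-108 + \sqrt{106} + i \sqrt{2598} \approx -97.704 + 50.971 i$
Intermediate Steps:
$S{\left(g \right)} = g + \sqrt{-2 - g}$
$P = i \sqrt{2598}$ ($P = \sqrt{\left(-71\right) 63 + 1875} = \sqrt{-4473 + 1875} = \sqrt{-2598} = i \sqrt{2598} \approx 50.971 i$)
$S{\left(v \right)} + P = \left(-108 + \sqrt{-2 - -108}\right) + i \sqrt{2598} = \left(-108 + \sqrt{-2 + 108}\right) + i \sqrt{2598} = \left(-108 + \sqrt{106}\right) + i \sqrt{2598} = -108 + \sqrt{106} + i \sqrt{2598}$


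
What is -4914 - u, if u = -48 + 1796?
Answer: -6662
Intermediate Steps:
u = 1748
-4914 - u = -4914 - 1*1748 = -4914 - 1748 = -6662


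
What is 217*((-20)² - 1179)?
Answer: -169043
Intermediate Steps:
217*((-20)² - 1179) = 217*(400 - 1179) = 217*(-779) = -169043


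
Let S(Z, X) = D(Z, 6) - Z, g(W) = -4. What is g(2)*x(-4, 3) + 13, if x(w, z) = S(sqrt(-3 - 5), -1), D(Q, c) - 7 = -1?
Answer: -11 + 8*I*sqrt(2) ≈ -11.0 + 11.314*I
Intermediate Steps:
D(Q, c) = 6 (D(Q, c) = 7 - 1 = 6)
S(Z, X) = 6 - Z
x(w, z) = 6 - 2*I*sqrt(2) (x(w, z) = 6 - sqrt(-3 - 5) = 6 - sqrt(-8) = 6 - 2*I*sqrt(2))
g(2)*x(-4, 3) + 13 = -4*(6 - 2*I*sqrt(2)) + 13 = (-24 + 8*I*sqrt(2)) + 13 = -11 + 8*I*sqrt(2)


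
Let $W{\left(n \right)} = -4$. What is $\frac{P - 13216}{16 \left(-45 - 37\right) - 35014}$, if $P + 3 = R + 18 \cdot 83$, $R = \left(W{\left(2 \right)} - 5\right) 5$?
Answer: $\frac{5885}{18163} \approx 0.32401$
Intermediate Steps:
$R = -45$ ($R = \left(-4 - 5\right) 5 = \left(-9\right) 5 = -45$)
$P = 1446$ ($P = -3 + \left(-45 + 18 \cdot 83\right) = -3 + \left(-45 + 1494\right) = -3 + 1449 = 1446$)
$\frac{P - 13216}{16 \left(-45 - 37\right) - 35014} = \frac{1446 - 13216}{16 \left(-45 - 37\right) - 35014} = - \frac{11770}{16 \left(-82\right) - 35014} = - \frac{11770}{-1312 - 35014} = - \frac{11770}{-36326} = \left(-11770\right) \left(- \frac{1}{36326}\right) = \frac{5885}{18163}$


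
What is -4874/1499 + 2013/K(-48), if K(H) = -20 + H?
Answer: -3348919/101932 ≈ -32.854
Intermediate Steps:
-4874/1499 + 2013/K(-48) = -4874/1499 + 2013/(-20 - 48) = -4874*1/1499 + 2013/(-68) = -4874/1499 + 2013*(-1/68) = -4874/1499 - 2013/68 = -3348919/101932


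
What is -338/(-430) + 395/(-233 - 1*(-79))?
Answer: -58899/33110 ≈ -1.7789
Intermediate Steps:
-338/(-430) + 395/(-233 - 1*(-79)) = -338*(-1/430) + 395/(-233 + 79) = 169/215 + 395/(-154) = 169/215 + 395*(-1/154) = 169/215 - 395/154 = -58899/33110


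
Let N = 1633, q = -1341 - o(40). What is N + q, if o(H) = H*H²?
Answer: -63708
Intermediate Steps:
o(H) = H³
q = -65341 (q = -1341 - 1*40³ = -1341 - 1*64000 = -1341 - 64000 = -65341)
N + q = 1633 - 65341 = -63708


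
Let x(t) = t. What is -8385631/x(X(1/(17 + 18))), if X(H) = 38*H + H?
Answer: -293497085/39 ≈ -7.5256e+6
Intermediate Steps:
X(H) = 39*H
-8385631/x(X(1/(17 + 18))) = -8385631/(39/(17 + 18)) = -8385631/(39/35) = -8385631/(39*(1/35)) = -8385631/39/35 = -8385631*35/39 = -293497085/39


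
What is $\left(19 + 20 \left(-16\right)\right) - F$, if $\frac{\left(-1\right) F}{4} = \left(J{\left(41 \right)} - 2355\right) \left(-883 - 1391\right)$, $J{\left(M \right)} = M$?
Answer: $21047843$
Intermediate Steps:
$F = -21048144$ ($F = - 4 \left(41 - 2355\right) \left(-883 - 1391\right) = - 4 \left(\left(-2314\right) \left(-2274\right)\right) = \left(-4\right) 5262036 = -21048144$)
$\left(19 + 20 \left(-16\right)\right) - F = \left(19 + 20 \left(-16\right)\right) - -21048144 = \left(19 - 320\right) + 21048144 = -301 + 21048144 = 21047843$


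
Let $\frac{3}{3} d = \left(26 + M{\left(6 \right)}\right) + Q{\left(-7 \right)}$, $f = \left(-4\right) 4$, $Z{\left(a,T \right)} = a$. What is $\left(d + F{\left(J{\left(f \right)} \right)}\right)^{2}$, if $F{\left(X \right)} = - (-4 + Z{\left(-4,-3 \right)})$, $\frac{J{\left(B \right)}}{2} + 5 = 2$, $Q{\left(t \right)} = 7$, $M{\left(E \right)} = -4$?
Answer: $1369$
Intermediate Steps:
$f = -16$
$J{\left(B \right)} = -6$ ($J{\left(B \right)} = -10 + 2 \cdot 2 = -10 + 4 = -6$)
$F{\left(X \right)} = 8$ ($F{\left(X \right)} = - (-4 - 4) = \left(-1\right) \left(-8\right) = 8$)
$d = 29$ ($d = \left(26 - 4\right) + 7 = 22 + 7 = 29$)
$\left(d + F{\left(J{\left(f \right)} \right)}\right)^{2} = \left(29 + 8\right)^{2} = 37^{2} = 1369$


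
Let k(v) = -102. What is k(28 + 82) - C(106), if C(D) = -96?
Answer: -6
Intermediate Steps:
k(28 + 82) - C(106) = -102 - 1*(-96) = -102 + 96 = -6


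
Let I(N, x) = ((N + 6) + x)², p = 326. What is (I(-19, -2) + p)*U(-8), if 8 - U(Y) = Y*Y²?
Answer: 286520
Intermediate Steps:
U(Y) = 8 - Y³ (U(Y) = 8 - Y*Y² = 8 - Y³)
I(N, x) = (6 + N + x)² (I(N, x) = ((6 + N) + x)² = (6 + N + x)²)
(I(-19, -2) + p)*U(-8) = ((6 - 19 - 2)² + 326)*(8 - 1*(-8)³) = ((-15)² + 326)*(8 - 1*(-512)) = (225 + 326)*(8 + 512) = 551*520 = 286520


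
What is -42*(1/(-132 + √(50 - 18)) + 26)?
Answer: -2373315/2174 + 21*√2/2174 ≈ -1091.7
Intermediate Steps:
-42*(1/(-132 + √(50 - 18)) + 26) = -42*(1/(-132 + √32) + 26) = -42*(1/(-132 + 4*√2) + 26) = -42*(26 + 1/(-132 + 4*√2)) = -1092 - 42/(-132 + 4*√2)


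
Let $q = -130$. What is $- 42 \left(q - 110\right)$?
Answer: $10080$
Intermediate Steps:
$- 42 \left(q - 110\right) = - 42 \left(-130 - 110\right) = \left(-42\right) \left(-240\right) = 10080$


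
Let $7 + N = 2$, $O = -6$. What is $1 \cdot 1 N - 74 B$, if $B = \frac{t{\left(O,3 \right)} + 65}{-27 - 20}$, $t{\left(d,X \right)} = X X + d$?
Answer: $\frac{4797}{47} \approx 102.06$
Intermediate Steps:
$t{\left(d,X \right)} = d + X^{2}$ ($t{\left(d,X \right)} = X^{2} + d = d + X^{2}$)
$B = - \frac{68}{47}$ ($B = \frac{\left(-6 + 3^{2}\right) + 65}{-27 - 20} = \frac{\left(-6 + 9\right) + 65}{-47} = \left(3 + 65\right) \left(- \frac{1}{47}\right) = 68 \left(- \frac{1}{47}\right) = - \frac{68}{47} \approx -1.4468$)
$N = -5$ ($N = -7 + 2 = -5$)
$1 \cdot 1 N - 74 B = 1 \cdot 1 \left(-5\right) - - \frac{5032}{47} = 1 \left(-5\right) + \frac{5032}{47} = -5 + \frac{5032}{47} = \frac{4797}{47}$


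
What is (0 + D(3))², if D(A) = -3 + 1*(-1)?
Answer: 16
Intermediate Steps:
D(A) = -4 (D(A) = -3 - 1 = -4)
(0 + D(3))² = (0 - 4)² = (-4)² = 16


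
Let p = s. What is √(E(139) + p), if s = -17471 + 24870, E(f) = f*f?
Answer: 4*√1670 ≈ 163.46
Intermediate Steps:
E(f) = f²
s = 7399
p = 7399
√(E(139) + p) = √(139² + 7399) = √(19321 + 7399) = √26720 = 4*√1670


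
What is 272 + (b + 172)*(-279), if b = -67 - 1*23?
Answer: -22606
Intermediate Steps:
b = -90 (b = -67 - 23 = -90)
272 + (b + 172)*(-279) = 272 + (-90 + 172)*(-279) = 272 + 82*(-279) = 272 - 22878 = -22606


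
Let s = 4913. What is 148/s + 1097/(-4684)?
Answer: -4696329/23012492 ≈ -0.20408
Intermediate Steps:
148/s + 1097/(-4684) = 148/4913 + 1097/(-4684) = 148*(1/4913) + 1097*(-1/4684) = 148/4913 - 1097/4684 = -4696329/23012492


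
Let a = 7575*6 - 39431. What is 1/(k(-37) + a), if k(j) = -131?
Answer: 1/5888 ≈ 0.00016984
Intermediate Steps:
a = 6019 (a = 45450 - 39431 = 6019)
1/(k(-37) + a) = 1/(-131 + 6019) = 1/5888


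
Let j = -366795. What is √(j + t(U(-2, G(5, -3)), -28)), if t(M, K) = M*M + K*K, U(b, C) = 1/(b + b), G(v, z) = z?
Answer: 5*I*√234247/4 ≈ 604.99*I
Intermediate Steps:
U(b, C) = 1/(2*b)
t(M, K) = K² + M² (t(M, K) = M² + K² = K² + M²)
√(j + t(U(-2, G(5, -3)), -28)) = √(-366795 + ((-28)² + ((½)/(-2))²)) = √(-366795 + (784 + ((½)*(-½))²)) = √(-366795 + (784 + (-¼)²)) = √(-366795 + (784 + 1/16)) = √(-366795 + 12545/16) = √(-5856175/16) = 5*I*√234247/4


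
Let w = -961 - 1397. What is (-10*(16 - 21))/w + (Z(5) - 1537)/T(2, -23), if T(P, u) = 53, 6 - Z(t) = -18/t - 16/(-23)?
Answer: -207339224/7186005 ≈ -28.853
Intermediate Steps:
Z(t) = 122/23 + 18/t (Z(t) = 6 - (-18/t - 16/(-23)) = 6 - (-18/t - 16*(-1/23)) = 6 - (-18/t + 16/23) = 6 - (16/23 - 18/t) = 6 + (-16/23 + 18/t) = 122/23 + 18/t)
w = -2358
(-10*(16 - 21))/w + (Z(5) - 1537)/T(2, -23) = -10*(16 - 21)/(-2358) + ((122/23 + 18/5) - 1537)/53 = -10*(-5)*(-1/2358) + ((122/23 + 18*(⅕)) - 1537)*(1/53) = 50*(-1/2358) + ((122/23 + 18/5) - 1537)*(1/53) = -25/1179 + (1024/115 - 1537)*(1/53) = -25/1179 - 175731/115*1/53 = -25/1179 - 175731/6095 = -207339224/7186005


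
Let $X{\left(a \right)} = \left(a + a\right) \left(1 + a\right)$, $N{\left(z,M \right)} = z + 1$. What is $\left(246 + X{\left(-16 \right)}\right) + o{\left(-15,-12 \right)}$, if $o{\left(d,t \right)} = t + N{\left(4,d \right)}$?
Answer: $719$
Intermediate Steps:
$N{\left(z,M \right)} = 1 + z$
$o{\left(d,t \right)} = 5 + t$ ($o{\left(d,t \right)} = t + \left(1 + 4\right) = t + 5 = 5 + t$)
$X{\left(a \right)} = 2 a \left(1 + a\right)$
$\left(246 + X{\left(-16 \right)}\right) + o{\left(-15,-12 \right)} = \left(246 + 2 \left(-16\right) \left(1 - 16\right)\right) + \left(5 - 12\right) = \left(246 + 2 \left(-16\right) \left(-15\right)\right) - 7 = \left(246 + 480\right) - 7 = 726 - 7 = 719$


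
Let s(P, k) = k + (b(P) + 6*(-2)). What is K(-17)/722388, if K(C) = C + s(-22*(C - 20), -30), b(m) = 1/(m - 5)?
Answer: -215/2632486 ≈ -8.1672e-5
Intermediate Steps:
b(m) = 1/(-5 + m)
s(P, k) = -12 + k + 1/(-5 + P) (s(P, k) = k + (1/(-5 + P) + 6*(-2)) = k + (1/(-5 + P) - 12) = k + (-12 + 1/(-5 + P)) = -12 + k + 1/(-5 + P))
K(C) = C + (-18269 + 924*C)/(435 - 22*C) (K(C) = C + (1 + (-12 - 30)*(-5 - 22*(C - 20)))/(-5 - 22*(C - 20)) = C + (1 - 42*(-5 - 22*(-20 + C)))/(-5 - 22*(-20 + C)) = C + (1 - 42*(-5 + (440 - 22*C)))/(-5 + (440 - 22*C)) = C + (1 - 42*(435 - 22*C))/(435 - 22*C) = C + (1 + (-18270 + 924*C))/(435 - 22*C) = C + (-18269 + 924*C)/(435 - 22*C))
K(-17)/722388 = ((-1 + (-435 + 22*(-17))*(-42 - 17))/(-435 + 22*(-17)))/722388 = ((-1 + (-435 - 374)*(-59))/(-435 - 374))*(1/722388) = ((-1 - 809*(-59))/(-809))*(1/722388) = -(-1 + 47731)/809*(1/722388) = -1/809*47730*(1/722388) = -47730/809*1/722388 = -215/2632486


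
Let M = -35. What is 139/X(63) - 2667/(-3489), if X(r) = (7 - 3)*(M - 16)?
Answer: 19699/237252 ≈ 0.083030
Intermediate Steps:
X(r) = -204 (X(r) = (7 - 3)*(-35 - 16) = 4*(-51) = -204)
139/X(63) - 2667/(-3489) = 139/(-204) - 2667/(-3489) = 139*(-1/204) - 2667*(-1/3489) = -139/204 + 889/1163 = 19699/237252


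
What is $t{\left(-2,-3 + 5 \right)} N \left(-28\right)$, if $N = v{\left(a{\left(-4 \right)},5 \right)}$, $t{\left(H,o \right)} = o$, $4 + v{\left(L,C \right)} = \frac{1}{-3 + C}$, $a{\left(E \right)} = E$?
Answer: $196$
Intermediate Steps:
$v{\left(L,C \right)} = -4 + \frac{1}{-3 + C}$
$N = - \frac{7}{2}$ ($N = \frac{13 - 20}{-3 + 5} = \frac{13 - 20}{2} = \frac{1}{2} \left(-7\right) = - \frac{7}{2} \approx -3.5$)
$t{\left(-2,-3 + 5 \right)} N \left(-28\right) = \left(-3 + 5\right) \left(- \frac{7}{2}\right) \left(-28\right) = 2 \left(- \frac{7}{2}\right) \left(-28\right) = \left(-7\right) \left(-28\right) = 196$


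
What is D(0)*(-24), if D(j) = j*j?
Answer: 0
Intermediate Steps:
D(j) = j²
D(0)*(-24) = 0²*(-24) = 0*(-24) = 0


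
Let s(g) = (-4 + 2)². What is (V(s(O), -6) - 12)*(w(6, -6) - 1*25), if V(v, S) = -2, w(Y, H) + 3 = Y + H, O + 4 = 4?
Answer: 392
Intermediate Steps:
O = 0 (O = -4 + 4 = 0)
w(Y, H) = -3 + H + Y (w(Y, H) = -3 + (Y + H) = -3 + (H + Y) = -3 + H + Y)
s(g) = 4 (s(g) = (-2)² = 4)
(V(s(O), -6) - 12)*(w(6, -6) - 1*25) = (-2 - 12)*((-3 - 6 + 6) - 1*25) = -14*(-3 - 25) = -14*(-28) = 392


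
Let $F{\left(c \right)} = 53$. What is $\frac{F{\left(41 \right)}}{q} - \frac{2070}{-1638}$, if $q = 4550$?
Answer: $\frac{829}{650} \approx 1.2754$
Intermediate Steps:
$\frac{F{\left(41 \right)}}{q} - \frac{2070}{-1638} = \frac{53}{4550} - \frac{2070}{-1638} = 53 \cdot \frac{1}{4550} - - \frac{115}{91} = \frac{53}{4550} + \frac{115}{91} = \frac{829}{650}$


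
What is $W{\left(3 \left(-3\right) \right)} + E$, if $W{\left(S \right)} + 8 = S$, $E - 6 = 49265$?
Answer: $49254$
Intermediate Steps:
$E = 49271$ ($E = 6 + 49265 = 49271$)
$W{\left(S \right)} = -8 + S$
$W{\left(3 \left(-3\right) \right)} + E = \left(-8 + 3 \left(-3\right)\right) + 49271 = \left(-8 - 9\right) + 49271 = -17 + 49271 = 49254$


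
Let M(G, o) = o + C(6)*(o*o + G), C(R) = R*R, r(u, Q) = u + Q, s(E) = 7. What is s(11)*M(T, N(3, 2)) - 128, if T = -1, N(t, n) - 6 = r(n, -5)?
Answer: 1909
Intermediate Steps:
r(u, Q) = Q + u
C(R) = R²
N(t, n) = 1 + n (N(t, n) = 6 + (-5 + n) = 1 + n)
M(G, o) = o + 36*G + 36*o² (M(G, o) = o + 6²*(o*o + G) = o + 36*(o² + G) = o + 36*(G + o²) = o + (36*G + 36*o²) = o + 36*G + 36*o²)
s(11)*M(T, N(3, 2)) - 128 = 7*((1 + 2) + 36*(-1) + 36*(1 + 2)²) - 128 = 7*(3 - 36 + 36*3²) - 128 = 7*(3 - 36 + 36*9) - 128 = 7*(3 - 36 + 324) - 128 = 7*291 - 128 = 2037 - 128 = 1909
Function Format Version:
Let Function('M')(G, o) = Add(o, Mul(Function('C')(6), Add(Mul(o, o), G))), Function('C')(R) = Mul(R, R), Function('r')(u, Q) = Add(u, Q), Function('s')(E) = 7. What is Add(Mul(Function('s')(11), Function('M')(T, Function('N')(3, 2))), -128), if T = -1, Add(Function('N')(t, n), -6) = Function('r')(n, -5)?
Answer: 1909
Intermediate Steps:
Function('r')(u, Q) = Add(Q, u)
Function('C')(R) = Pow(R, 2)
Function('N')(t, n) = Add(1, n) (Function('N')(t, n) = Add(6, Add(-5, n)) = Add(1, n))
Function('M')(G, o) = Add(o, Mul(36, G), Mul(36, Pow(o, 2))) (Function('M')(G, o) = Add(o, Mul(Pow(6, 2), Add(Mul(o, o), G))) = Add(o, Mul(36, Add(Pow(o, 2), G))) = Add(o, Mul(36, Add(G, Pow(o, 2)))) = Add(o, Add(Mul(36, G), Mul(36, Pow(o, 2)))) = Add(o, Mul(36, G), Mul(36, Pow(o, 2))))
Add(Mul(Function('s')(11), Function('M')(T, Function('N')(3, 2))), -128) = Add(Mul(7, Add(Add(1, 2), Mul(36, -1), Mul(36, Pow(Add(1, 2), 2)))), -128) = Add(Mul(7, Add(3, -36, Mul(36, Pow(3, 2)))), -128) = Add(Mul(7, Add(3, -36, Mul(36, 9))), -128) = Add(Mul(7, Add(3, -36, 324)), -128) = Add(Mul(7, 291), -128) = Add(2037, -128) = 1909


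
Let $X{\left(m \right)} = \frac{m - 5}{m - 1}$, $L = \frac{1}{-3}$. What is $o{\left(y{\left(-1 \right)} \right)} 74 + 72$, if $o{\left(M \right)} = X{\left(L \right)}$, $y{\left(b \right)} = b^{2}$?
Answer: $368$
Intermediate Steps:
$L = - \frac{1}{3} \approx -0.33333$
$X{\left(m \right)} = \frac{-5 + m}{-1 + m}$
$o{\left(M \right)} = 4$ ($o{\left(M \right)} = \frac{-5 - \frac{1}{3}}{-1 - \frac{1}{3}} = \frac{1}{- \frac{4}{3}} \left(- \frac{16}{3}\right) = \left(- \frac{3}{4}\right) \left(- \frac{16}{3}\right) = 4$)
$o{\left(y{\left(-1 \right)} \right)} 74 + 72 = 4 \cdot 74 + 72 = 296 + 72 = 368$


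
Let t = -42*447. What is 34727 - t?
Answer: 53501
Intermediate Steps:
t = -18774
34727 - t = 34727 - 1*(-18774) = 34727 + 18774 = 53501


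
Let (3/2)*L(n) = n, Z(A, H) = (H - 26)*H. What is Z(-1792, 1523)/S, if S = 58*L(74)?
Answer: 6839793/8584 ≈ 796.81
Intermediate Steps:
Z(A, H) = H*(-26 + H) (Z(A, H) = (-26 + H)*H = H*(-26 + H))
L(n) = 2*n/3
S = 8584/3 (S = 58*((⅔)*74) = 58*(148/3) = 8584/3 ≈ 2861.3)
Z(-1792, 1523)/S = (1523*(-26 + 1523))/(8584/3) = (1523*1497)*(3/8584) = 2279931*(3/8584) = 6839793/8584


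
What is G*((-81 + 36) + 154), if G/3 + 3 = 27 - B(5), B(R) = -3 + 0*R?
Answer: 8829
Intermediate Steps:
B(R) = -3 (B(R) = -3 + 0 = -3)
G = 81 (G = -9 + 3*(27 - 1*(-3)) = -9 + 3*(27 + 3) = -9 + 3*30 = -9 + 90 = 81)
G*((-81 + 36) + 154) = 81*((-81 + 36) + 154) = 81*(-45 + 154) = 81*109 = 8829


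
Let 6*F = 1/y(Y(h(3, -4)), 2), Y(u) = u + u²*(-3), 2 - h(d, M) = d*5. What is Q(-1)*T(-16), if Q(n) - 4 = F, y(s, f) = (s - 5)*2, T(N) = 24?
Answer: 50398/525 ≈ 95.996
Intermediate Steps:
h(d, M) = 2 - 5*d (h(d, M) = 2 - d*5 = 2 - 5*d)
Y(u) = u - 3*u²
y(s, f) = -10 + 2*s (y(s, f) = (-5 + s)*2 = -10 + 2*s)
F = -1/6300 (F = 1/(6*(-10 + 2*((2 - 5*3)*(1 - 3*(2 - 5*3))))) = 1/(6*(-10 + 2*((2 - 15)*(1 - 3*(2 - 15))))) = 1/(6*(-10 + 2*(-13*(1 - 3*(-13))))) = 1/(6*(-10 + 2*(-13*(1 + 39)))) = 1/(6*(-10 + 2*(-13*40))) = 1/(6*(-10 + 2*(-520))) = 1/(6*(-10 - 1040)) = (⅙)/(-1050) = (⅙)*(-1/1050) = -1/6300 ≈ -0.00015873)
Q(n) = 25199/6300 (Q(n) = 4 - 1/6300 = 25199/6300)
Q(-1)*T(-16) = (25199/6300)*24 = 50398/525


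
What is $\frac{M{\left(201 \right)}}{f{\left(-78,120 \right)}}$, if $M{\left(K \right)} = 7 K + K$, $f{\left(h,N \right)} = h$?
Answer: $- \frac{268}{13} \approx -20.615$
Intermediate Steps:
$M{\left(K \right)} = 8 K$
$\frac{M{\left(201 \right)}}{f{\left(-78,120 \right)}} = \frac{8 \cdot 201}{-78} = 1608 \left(- \frac{1}{78}\right) = - \frac{268}{13}$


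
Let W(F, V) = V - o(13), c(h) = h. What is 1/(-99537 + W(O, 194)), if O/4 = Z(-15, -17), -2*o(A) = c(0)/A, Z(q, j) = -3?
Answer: -1/99343 ≈ -1.0066e-5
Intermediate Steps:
o(A) = 0 (o(A) = -0/A = -1/2*0 = 0)
O = -12 (O = 4*(-3) = -12)
W(F, V) = V (W(F, V) = V - 1*0 = V + 0 = V)
1/(-99537 + W(O, 194)) = 1/(-99537 + 194) = 1/(-99343) = -1/99343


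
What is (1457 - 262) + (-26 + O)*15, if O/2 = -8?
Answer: 565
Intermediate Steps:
O = -16 (O = 2*(-8) = -16)
(1457 - 262) + (-26 + O)*15 = (1457 - 262) + (-26 - 16)*15 = 1195 - 42*15 = 1195 - 630 = 565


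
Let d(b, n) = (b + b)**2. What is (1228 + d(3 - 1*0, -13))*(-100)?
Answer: -126400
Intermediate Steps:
d(b, n) = 4*b**2 (d(b, n) = (2*b)**2 = 4*b**2)
(1228 + d(3 - 1*0, -13))*(-100) = (1228 + 4*(3 - 1*0)**2)*(-100) = (1228 + 4*(3 + 0)**2)*(-100) = (1228 + 4*3**2)*(-100) = (1228 + 4*9)*(-100) = (1228 + 36)*(-100) = 1264*(-100) = -126400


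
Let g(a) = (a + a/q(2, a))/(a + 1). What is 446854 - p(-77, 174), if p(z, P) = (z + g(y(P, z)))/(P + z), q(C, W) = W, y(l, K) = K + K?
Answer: 43344914/97 ≈ 4.4686e+5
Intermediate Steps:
y(l, K) = 2*K
g(a) = 1 (g(a) = (a + a/a)/(a + 1) = (a + 1)/(1 + a) = (1 + a)/(1 + a) = 1)
p(z, P) = (1 + z)/(P + z) (p(z, P) = (z + 1)/(P + z) = (1 + z)/(P + z))
446854 - p(-77, 174) = 446854 - (1 - 77)/(174 - 77) = 446854 - (-76)/97 = 446854 - 1*(-76/97) = 446854 + 76/97 = 43344914/97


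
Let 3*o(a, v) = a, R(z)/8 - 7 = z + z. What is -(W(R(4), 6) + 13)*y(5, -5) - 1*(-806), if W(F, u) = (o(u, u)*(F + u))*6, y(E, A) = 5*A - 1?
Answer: 40456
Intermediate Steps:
R(z) = 56 + 16*z (R(z) = 56 + 8*(z + z) = 56 + 8*(2*z) = 56 + 16*z)
y(E, A) = -1 + 5*A
o(a, v) = a/3
W(F, u) = 2*u*(F + u) (W(F, u) = ((u/3)*(F + u))*6 = (u*(F + u)/3)*6 = 2*u*(F + u))
-(W(R(4), 6) + 13)*y(5, -5) - 1*(-806) = -(2*6*((56 + 16*4) + 6) + 13)*(-1 + 5*(-5)) - 1*(-806) = -(2*6*((56 + 64) + 6) + 13)*(-1 - 25) + 806 = -(2*6*(120 + 6) + 13)*(-26) + 806 = -(2*6*126 + 13)*(-26) + 806 = -(1512 + 13)*(-26) + 806 = -1525*(-26) + 806 = -1*(-39650) + 806 = 39650 + 806 = 40456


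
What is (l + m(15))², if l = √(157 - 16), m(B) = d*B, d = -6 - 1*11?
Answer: (255 - √141)² ≈ 59110.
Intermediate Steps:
d = -17 (d = -6 - 11 = -17)
m(B) = -17*B
l = √141 ≈ 11.874
(l + m(15))² = (√141 - 17*15)² = (√141 - 255)² = (-255 + √141)²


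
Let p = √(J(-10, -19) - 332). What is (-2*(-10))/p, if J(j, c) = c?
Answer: -20*I*√39/117 ≈ -1.0675*I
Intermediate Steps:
p = 3*I*√39 (p = √(-19 - 332) = √(-351) = 3*I*√39 ≈ 18.735*I)
(-2*(-10))/p = (-2*(-10))/((3*I*√39)) = 20*(-I*√39/117) = -20*I*√39/117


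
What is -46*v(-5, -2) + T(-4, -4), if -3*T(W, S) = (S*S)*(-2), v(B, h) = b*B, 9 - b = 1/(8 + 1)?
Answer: 18496/9 ≈ 2055.1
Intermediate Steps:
b = 80/9 (b = 9 - 1/(8 + 1) = 9 - 1/9 = 9 - 1*⅑ = 9 - ⅑ = 80/9 ≈ 8.8889)
v(B, h) = 80*B/9
T(W, S) = 2*S²/3 (T(W, S) = -S*S*(-2)/3 = -S²*(-2)/3 = -(-2)*S²/3 = 2*S²/3)
-46*v(-5, -2) + T(-4, -4) = -3680*(-5)/9 + (⅔)*(-4)² = -46*(-400/9) + (⅔)*16 = 18400/9 + 32/3 = 18496/9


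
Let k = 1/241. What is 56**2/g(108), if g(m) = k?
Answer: 755776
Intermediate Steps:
k = 1/241 ≈ 0.0041494
g(m) = 1/241
56**2/g(108) = 56**2/(1/241) = 3136*241 = 755776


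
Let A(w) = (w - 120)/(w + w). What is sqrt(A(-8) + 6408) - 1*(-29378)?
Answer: 29378 + 4*sqrt(401) ≈ 29458.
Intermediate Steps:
A(w) = (-120 + w)/(2*w) (A(w) = (-120 + w)/((2*w)) = (-120 + w)*(1/(2*w)) = (-120 + w)/(2*w))
sqrt(A(-8) + 6408) - 1*(-29378) = sqrt((1/2)*(-120 - 8)/(-8) + 6408) - 1*(-29378) = sqrt((1/2)*(-1/8)*(-128) + 6408) + 29378 = sqrt(8 + 6408) + 29378 = sqrt(6416) + 29378 = 4*sqrt(401) + 29378 = 29378 + 4*sqrt(401)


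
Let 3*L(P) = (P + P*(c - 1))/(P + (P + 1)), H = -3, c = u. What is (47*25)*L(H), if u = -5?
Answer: -1175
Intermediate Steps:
c = -5
L(P) = -5*P/(3*(1 + 2*P)) (L(P) = ((P + P*(-5 - 1))/(P + (P + 1)))/3 = ((P + P*(-6))/(P + (1 + P)))/3 = ((P - 6*P)/(1 + 2*P))/3 = ((-5*P)/(1 + 2*P))/3 = (-5*P/(1 + 2*P))/3 = -5*P/(3*(1 + 2*P)))
(47*25)*L(H) = (47*25)*(-5*(-3)/(3 + 6*(-3))) = 1175*(-5*(-3)/(3 - 18)) = 1175*(-5*(-3)/(-15)) = 1175*(-5*(-3)*(-1/15)) = 1175*(-1) = -1175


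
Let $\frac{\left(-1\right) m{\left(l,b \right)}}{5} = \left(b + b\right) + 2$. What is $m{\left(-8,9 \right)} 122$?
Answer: $-12200$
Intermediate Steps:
$m{\left(l,b \right)} = -10 - 10 b$ ($m{\left(l,b \right)} = - 5 \left(\left(b + b\right) + 2\right) = - 5 \left(2 b + 2\right) = - 5 \left(2 + 2 b\right) = -10 - 10 b$)
$m{\left(-8,9 \right)} 122 = \left(-10 - 90\right) 122 = \left(-100\right) 122 = -12200$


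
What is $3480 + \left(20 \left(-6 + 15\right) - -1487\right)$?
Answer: $5147$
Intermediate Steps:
$3480 + \left(20 \left(-6 + 15\right) - -1487\right) = 3480 + \left(20 \cdot 9 + 1487\right) = 3480 + \left(180 + 1487\right) = 3480 + 1667 = 5147$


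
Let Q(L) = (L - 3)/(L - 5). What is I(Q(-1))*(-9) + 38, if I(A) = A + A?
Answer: 26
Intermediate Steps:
Q(L) = (-3 + L)/(-5 + L)
I(A) = 2*A
I(Q(-1))*(-9) + 38 = (2*((-3 - 1)/(-5 - 1)))*(-9) + 38 = (2*(-4/(-6)))*(-9) + 38 = (2*(-1/6*(-4)))*(-9) + 38 = (2*(2/3))*(-9) + 38 = (4/3)*(-9) + 38 = -12 + 38 = 26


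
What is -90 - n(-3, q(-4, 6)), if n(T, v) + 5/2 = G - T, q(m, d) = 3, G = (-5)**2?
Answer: -231/2 ≈ -115.50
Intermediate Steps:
G = 25
n(T, v) = 45/2 - T (n(T, v) = -5/2 + (25 - T) = 45/2 - T)
-90 - n(-3, q(-4, 6)) = -90 - (45/2 - 1*(-3)) = -90 - (45/2 + 3) = -90 - 1*51/2 = -90 - 51/2 = -231/2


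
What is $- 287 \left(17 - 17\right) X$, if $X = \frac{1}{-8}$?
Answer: $0$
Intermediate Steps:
$X = - \frac{1}{8} \approx -0.125$
$- 287 \left(17 - 17\right) X = - 287 \left(17 - 17\right) \left(- \frac{1}{8}\right) = - 287 \cdot 0 \left(- \frac{1}{8}\right) = \left(-287\right) 0 = 0$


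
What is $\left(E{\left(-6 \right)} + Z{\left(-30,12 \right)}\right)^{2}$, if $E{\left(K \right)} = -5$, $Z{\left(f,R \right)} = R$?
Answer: $49$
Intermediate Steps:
$\left(E{\left(-6 \right)} + Z{\left(-30,12 \right)}\right)^{2} = \left(-5 + 12\right)^{2} = 7^{2} = 49$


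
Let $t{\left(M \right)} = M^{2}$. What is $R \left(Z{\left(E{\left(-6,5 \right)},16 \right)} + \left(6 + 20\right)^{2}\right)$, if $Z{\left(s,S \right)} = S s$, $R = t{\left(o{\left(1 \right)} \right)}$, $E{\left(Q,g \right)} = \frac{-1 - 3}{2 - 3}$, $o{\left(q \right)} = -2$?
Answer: $2960$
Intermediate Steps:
$E{\left(Q,g \right)} = 4$ ($E{\left(Q,g \right)} = - \frac{4}{-1} = \left(-4\right) \left(-1\right) = 4$)
$R = 4$ ($R = \left(-2\right)^{2} = 4$)
$R \left(Z{\left(E{\left(-6,5 \right)},16 \right)} + \left(6 + 20\right)^{2}\right) = 4 \left(16 \cdot 4 + \left(6 + 20\right)^{2}\right) = 4 \left(64 + 26^{2}\right) = 4 \left(64 + 676\right) = 4 \cdot 740 = 2960$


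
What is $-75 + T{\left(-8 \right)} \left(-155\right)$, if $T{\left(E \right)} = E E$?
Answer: $-9995$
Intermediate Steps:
$T{\left(E \right)} = E^{2}$
$-75 + T{\left(-8 \right)} \left(-155\right) = -75 + \left(-8\right)^{2} \left(-155\right) = -75 + 64 \left(-155\right) = -75 - 9920 = -9995$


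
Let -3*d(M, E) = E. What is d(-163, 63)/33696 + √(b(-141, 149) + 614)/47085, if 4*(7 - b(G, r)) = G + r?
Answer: -7/11232 + √619/47085 ≈ -9.4819e-5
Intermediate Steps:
b(G, r) = 7 - G/4 - r/4 (b(G, r) = 7 - (G + r)/4 = 7 + (-G/4 - r/4) = 7 - G/4 - r/4)
d(M, E) = -E/3
d(-163, 63)/33696 + √(b(-141, 149) + 614)/47085 = -⅓*63/33696 + √((7 - ¼*(-141) - ¼*149) + 614)/47085 = -21*1/33696 + √((7 + 141/4 - 149/4) + 614)*(1/47085) = -7/11232 + √(5 + 614)*(1/47085) = -7/11232 + √619*(1/47085) = -7/11232 + √619/47085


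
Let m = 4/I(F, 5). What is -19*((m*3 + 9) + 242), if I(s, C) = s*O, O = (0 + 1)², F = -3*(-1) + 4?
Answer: -33611/7 ≈ -4801.6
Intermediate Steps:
F = 7 (F = 3 + 4 = 7)
O = 1 (O = 1² = 1)
I(s, C) = s (I(s, C) = s*1 = s)
m = 4/7 ≈ 0.57143
-19*((m*3 + 9) + 242) = -19*(((4/7)*3 + 9) + 242) = -19*((12/7 + 9) + 242) = -19*(75/7 + 242) = -19*1769/7 = -33611/7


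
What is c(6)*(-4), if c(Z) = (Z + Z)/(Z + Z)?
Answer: -4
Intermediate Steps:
c(Z) = 1 (c(Z) = (2*Z)/((2*Z)) = (2*Z)*(1/(2*Z)) = 1)
c(6)*(-4) = 1*(-4) = -4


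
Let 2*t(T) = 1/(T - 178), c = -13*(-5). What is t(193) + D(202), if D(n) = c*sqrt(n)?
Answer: 1/30 + 65*sqrt(202) ≈ 923.86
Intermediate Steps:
c = 65
t(T) = 1/(2*(-178 + T)) (t(T) = 1/(2*(T - 178)) = 1/(2*(-178 + T)))
D(n) = 65*sqrt(n)
t(193) + D(202) = 1/(2*(-178 + 193)) + 65*sqrt(202) = (1/2)/15 + 65*sqrt(202) = (1/2)*(1/15) + 65*sqrt(202) = 1/30 + 65*sqrt(202)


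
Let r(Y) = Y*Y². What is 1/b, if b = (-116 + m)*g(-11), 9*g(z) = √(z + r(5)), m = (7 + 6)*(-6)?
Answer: -3*√114/7372 ≈ -0.0043450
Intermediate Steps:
r(Y) = Y³
m = -78 (m = 13*(-6) = -78)
g(z) = √(125 + z)/9 (g(z) = √(z + 5³)/9 = √(z + 125)/9 = √(125 + z)/9)
b = -194*√114/9 (b = (-116 - 78)*(√(125 - 11)/9) = -194*√114/9 ≈ -230.15)
1/b = 1/(-194*√114/9) = -3*√114/7372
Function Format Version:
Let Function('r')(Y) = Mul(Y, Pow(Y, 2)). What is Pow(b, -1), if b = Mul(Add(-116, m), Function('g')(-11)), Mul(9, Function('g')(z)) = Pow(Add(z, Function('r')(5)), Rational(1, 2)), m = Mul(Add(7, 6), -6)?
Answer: Mul(Rational(-3, 7372), Pow(114, Rational(1, 2))) ≈ -0.0043450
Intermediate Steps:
Function('r')(Y) = Pow(Y, 3)
m = -78 (m = Mul(13, -6) = -78)
Function('g')(z) = Mul(Rational(1, 9), Pow(Add(125, z), Rational(1, 2))) (Function('g')(z) = Mul(Rational(1, 9), Pow(Add(z, Pow(5, 3)), Rational(1, 2))) = Mul(Rational(1, 9), Pow(Add(z, 125), Rational(1, 2))) = Mul(Rational(1, 9), Pow(Add(125, z), Rational(1, 2))))
b = Mul(Rational(-194, 9), Pow(114, Rational(1, 2))) (b = Mul(Add(-116, -78), Mul(Rational(1, 9), Pow(Add(125, -11), Rational(1, 2)))) = Mul(-194, Mul(Rational(1, 9), Pow(114, Rational(1, 2)))) = Mul(Rational(-194, 9), Pow(114, Rational(1, 2))) ≈ -230.15)
Pow(b, -1) = Pow(Mul(Rational(-194, 9), Pow(114, Rational(1, 2))), -1) = Mul(Rational(-3, 7372), Pow(114, Rational(1, 2)))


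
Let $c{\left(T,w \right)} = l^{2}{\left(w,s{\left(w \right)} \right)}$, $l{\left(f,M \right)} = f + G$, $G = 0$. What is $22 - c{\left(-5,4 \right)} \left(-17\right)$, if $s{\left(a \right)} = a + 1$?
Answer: $294$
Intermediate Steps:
$s{\left(a \right)} = 1 + a$
$l{\left(f,M \right)} = f$ ($l{\left(f,M \right)} = f + 0 = f$)
$c{\left(T,w \right)} = w^{2}$
$22 - c{\left(-5,4 \right)} \left(-17\right) = 22 - 4^{2} \left(-17\right) = 22 - 16 \left(-17\right) = 22 - -272 = 22 + 272 = 294$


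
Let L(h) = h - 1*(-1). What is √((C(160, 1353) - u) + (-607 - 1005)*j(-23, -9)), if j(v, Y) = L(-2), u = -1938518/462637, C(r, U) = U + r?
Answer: √669749935680091/462637 ≈ 55.939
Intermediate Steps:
L(h) = 1 + h (L(h) = h + 1 = 1 + h)
u = -1938518/462637 (u = -1938518*1/462637 = -1938518/462637 ≈ -4.1901)
j(v, Y) = -1 (j(v, Y) = 1 - 2 = -1)
√((C(160, 1353) - u) + (-607 - 1005)*j(-23, -9)) = √(((1353 + 160) - 1*(-1938518/462637)) + (-607 - 1005)*(-1)) = √((1513 + 1938518/462637) - 1612*(-1)) = √(701908299/462637 + 1612) = √(1447679143/462637) = √669749935680091/462637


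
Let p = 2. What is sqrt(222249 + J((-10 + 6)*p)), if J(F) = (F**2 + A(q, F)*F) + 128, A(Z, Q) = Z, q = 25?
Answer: 17*sqrt(769) ≈ 471.42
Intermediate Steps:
J(F) = 128 + F**2 + 25*F (J(F) = (F**2 + 25*F) + 128 = 128 + F**2 + 25*F)
sqrt(222249 + J((-10 + 6)*p)) = sqrt(222249 + (128 + ((-10 + 6)*2)**2 + 25*((-10 + 6)*2))) = sqrt(222249 + (128 + (-4*2)**2 + 25*(-4*2))) = sqrt(222249 + (128 + (-8)**2 + 25*(-8))) = sqrt(222249 + (128 + 64 - 200)) = sqrt(222249 - 8) = sqrt(222241) = 17*sqrt(769)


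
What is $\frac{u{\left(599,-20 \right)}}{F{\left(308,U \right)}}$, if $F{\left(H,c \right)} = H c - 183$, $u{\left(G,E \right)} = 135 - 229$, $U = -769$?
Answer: $\frac{94}{237035} \approx 0.00039657$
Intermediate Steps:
$u{\left(G,E \right)} = -94$
$F{\left(H,c \right)} = -183 + H c$
$\frac{u{\left(599,-20 \right)}}{F{\left(308,U \right)}} = - \frac{94}{-183 + 308 \left(-769\right)} = - \frac{94}{-183 - 236852} = - \frac{94}{-237035} = \left(-94\right) \left(- \frac{1}{237035}\right) = \frac{94}{237035}$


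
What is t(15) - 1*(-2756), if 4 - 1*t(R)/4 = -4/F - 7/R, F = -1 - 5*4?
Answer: 291176/105 ≈ 2773.1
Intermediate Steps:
F = -21 (F = -1 - 20 = -21)
t(R) = 320/21 + 28/R (t(R) = 16 - 4*(-4/(-21) - 7/R) = 16 - 4*(-4*(-1/21) - 7/R) = 16 - 4*(4/21 - 7/R) = 16 + (-16/21 + 28/R) = 320/21 + 28/R)
t(15) - 1*(-2756) = (320/21 + 28/15) - 1*(-2756) = (320/21 + 28*(1/15)) + 2756 = (320/21 + 28/15) + 2756 = 1796/105 + 2756 = 291176/105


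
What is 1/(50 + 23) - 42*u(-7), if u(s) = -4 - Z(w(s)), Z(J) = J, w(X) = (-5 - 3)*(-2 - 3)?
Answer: 134905/73 ≈ 1848.0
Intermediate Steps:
w(X) = 40 (w(X) = -8*(-5) = 40)
u(s) = -44 (u(s) = -4 - 1*40 = -4 - 40 = -44)
1/(50 + 23) - 42*u(-7) = 1/(50 + 23) - 42*(-44) = 1/73 + 1848 = 134905/73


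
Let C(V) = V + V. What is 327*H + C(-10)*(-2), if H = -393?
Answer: -128471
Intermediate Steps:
C(V) = 2*V
327*H + C(-10)*(-2) = 327*(-393) + (2*(-10))*(-2) = -128511 - 20*(-2) = -128511 + 40 = -128471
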